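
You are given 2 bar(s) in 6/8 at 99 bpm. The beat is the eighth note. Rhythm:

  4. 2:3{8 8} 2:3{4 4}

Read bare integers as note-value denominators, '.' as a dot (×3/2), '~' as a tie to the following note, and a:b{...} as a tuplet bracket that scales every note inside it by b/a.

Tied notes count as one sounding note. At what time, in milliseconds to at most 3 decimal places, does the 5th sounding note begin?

note 5 onset = 9b = 5454.545ms

1. 0.0ms @ 0 + 1818.182ms (3)
2. 1818.182ms @ 3 + 909.091ms (3/2)
3. 2727.273ms @ 9/2 + 909.091ms (3/2)
4. 3636.364ms @ 6 + 1818.182ms (3)
5. 5454.545ms @ 9 + 1818.182ms (3)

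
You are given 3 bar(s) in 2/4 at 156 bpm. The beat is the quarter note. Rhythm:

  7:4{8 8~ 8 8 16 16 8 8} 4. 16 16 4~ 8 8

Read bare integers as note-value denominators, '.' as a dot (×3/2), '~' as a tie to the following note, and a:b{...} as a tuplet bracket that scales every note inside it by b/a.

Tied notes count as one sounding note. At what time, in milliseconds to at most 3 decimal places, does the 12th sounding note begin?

1. 0.0ms @ 0 + 109.89ms (2/7)
2. 109.89ms @ 2/7 + 219.78ms (4/7)
3. 329.67ms @ 6/7 + 109.89ms (2/7)
4. 439.56ms @ 8/7 + 54.945ms (1/7)
5. 494.505ms @ 9/7 + 54.945ms (1/7)
6. 549.451ms @ 10/7 + 109.89ms (2/7)
7. 659.341ms @ 12/7 + 109.89ms (2/7)
8. 769.231ms @ 2 + 576.923ms (3/2)
9. 1346.154ms @ 7/2 + 96.154ms (1/4)
10. 1442.308ms @ 15/4 + 96.154ms (1/4)
11. 1538.462ms @ 4 + 576.923ms (3/2)
12. 2115.385ms @ 11/2 + 192.308ms (1/2)

note 12 onset = 11/2b = 2115.385ms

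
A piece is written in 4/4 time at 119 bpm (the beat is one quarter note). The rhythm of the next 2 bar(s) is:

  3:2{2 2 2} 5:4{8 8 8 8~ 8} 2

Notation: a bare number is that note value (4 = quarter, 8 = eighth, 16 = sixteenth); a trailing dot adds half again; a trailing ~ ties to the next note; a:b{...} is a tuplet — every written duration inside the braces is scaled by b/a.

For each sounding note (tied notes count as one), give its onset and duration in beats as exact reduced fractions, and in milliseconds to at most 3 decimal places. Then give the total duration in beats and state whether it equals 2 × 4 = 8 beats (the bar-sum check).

1) 0.0ms=0b +672.269ms=4/3b
2) 672.269ms=4/3b +672.269ms=4/3b
3) 1344.538ms=8/3b +672.269ms=4/3b
4) 2016.807ms=4b +201.681ms=2/5b
5) 2218.487ms=22/5b +201.681ms=2/5b
6) 2420.168ms=24/5b +201.681ms=2/5b
7) 2621.849ms=26/5b +403.361ms=4/5b
8) 3025.21ms=6b +1008.403ms=2b
Σ=8b of 8 (119bpm 4/4) — PASS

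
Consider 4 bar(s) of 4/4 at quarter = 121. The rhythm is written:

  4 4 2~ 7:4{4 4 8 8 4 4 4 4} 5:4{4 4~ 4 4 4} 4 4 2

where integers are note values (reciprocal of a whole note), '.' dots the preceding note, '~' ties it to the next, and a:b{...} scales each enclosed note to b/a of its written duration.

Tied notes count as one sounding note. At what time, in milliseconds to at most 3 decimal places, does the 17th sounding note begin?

1. 0.0ms @ 0 + 495.868ms (1)
2. 495.868ms @ 1 + 495.868ms (1)
3. 991.736ms @ 2 + 1275.089ms (18/7)
4. 2266.824ms @ 32/7 + 283.353ms (4/7)
5. 2550.177ms @ 36/7 + 141.677ms (2/7)
6. 2691.854ms @ 38/7 + 141.677ms (2/7)
7. 2833.53ms @ 40/7 + 283.353ms (4/7)
8. 3116.883ms @ 44/7 + 283.353ms (4/7)
9. 3400.236ms @ 48/7 + 283.353ms (4/7)
10. 3683.589ms @ 52/7 + 283.353ms (4/7)
11. 3966.942ms @ 8 + 396.694ms (4/5)
12. 4363.636ms @ 44/5 + 793.388ms (8/5)
13. 5157.025ms @ 52/5 + 396.694ms (4/5)
14. 5553.719ms @ 56/5 + 396.694ms (4/5)
15. 5950.413ms @ 12 + 495.868ms (1)
16. 6446.281ms @ 13 + 495.868ms (1)
17. 6942.149ms @ 14 + 991.736ms (2)

note 17 onset = 14b = 6942.149ms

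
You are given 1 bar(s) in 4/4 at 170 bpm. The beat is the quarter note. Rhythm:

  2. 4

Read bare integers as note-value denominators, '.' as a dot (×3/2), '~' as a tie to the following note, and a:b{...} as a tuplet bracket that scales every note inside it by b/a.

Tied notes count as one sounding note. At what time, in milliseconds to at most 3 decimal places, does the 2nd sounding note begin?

note 2 onset = 3b = 1058.824ms

1. 0.0ms @ 0 + 1058.824ms (3)
2. 1058.824ms @ 3 + 352.941ms (1)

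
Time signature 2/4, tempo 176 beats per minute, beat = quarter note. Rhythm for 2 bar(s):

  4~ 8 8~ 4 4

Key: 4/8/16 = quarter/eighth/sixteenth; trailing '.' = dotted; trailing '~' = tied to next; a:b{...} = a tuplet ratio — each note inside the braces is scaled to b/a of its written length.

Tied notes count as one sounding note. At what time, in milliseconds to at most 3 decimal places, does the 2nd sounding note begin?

note 2 onset = 3/2b = 511.364ms

1. 0.0ms @ 0 + 511.364ms (3/2)
2. 511.364ms @ 3/2 + 511.364ms (3/2)
3. 1022.727ms @ 3 + 340.909ms (1)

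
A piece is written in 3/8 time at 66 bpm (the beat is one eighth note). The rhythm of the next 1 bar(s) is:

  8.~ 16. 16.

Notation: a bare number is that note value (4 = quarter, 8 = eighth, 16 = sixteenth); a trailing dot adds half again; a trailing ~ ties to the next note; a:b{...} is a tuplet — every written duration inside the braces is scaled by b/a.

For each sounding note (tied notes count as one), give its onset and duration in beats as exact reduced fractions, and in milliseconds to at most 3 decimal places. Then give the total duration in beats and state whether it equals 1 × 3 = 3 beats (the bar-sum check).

1) 0.0ms=0b +2045.455ms=9/4b
2) 2045.455ms=9/4b +681.818ms=3/4b
Σ=3b of 3 (66bpm 3/8) — PASS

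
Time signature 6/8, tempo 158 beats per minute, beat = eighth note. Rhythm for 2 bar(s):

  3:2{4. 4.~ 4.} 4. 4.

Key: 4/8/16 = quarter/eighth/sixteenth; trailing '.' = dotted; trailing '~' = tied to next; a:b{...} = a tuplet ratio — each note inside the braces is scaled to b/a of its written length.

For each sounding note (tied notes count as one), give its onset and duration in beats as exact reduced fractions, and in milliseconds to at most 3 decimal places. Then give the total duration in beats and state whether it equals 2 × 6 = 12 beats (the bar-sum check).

1) 0.0ms=0b +759.494ms=2b
2) 759.494ms=2b +1518.987ms=4b
3) 2278.481ms=6b +1139.241ms=3b
4) 3417.722ms=9b +1139.241ms=3b
Σ=12b of 12 (158bpm 6/8) — PASS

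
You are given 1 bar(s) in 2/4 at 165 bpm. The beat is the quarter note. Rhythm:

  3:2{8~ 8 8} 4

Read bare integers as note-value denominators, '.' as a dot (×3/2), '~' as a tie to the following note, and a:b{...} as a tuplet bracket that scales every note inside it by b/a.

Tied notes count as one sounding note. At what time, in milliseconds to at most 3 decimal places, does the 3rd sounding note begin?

1. 0.0ms @ 0 + 242.424ms (2/3)
2. 242.424ms @ 2/3 + 121.212ms (1/3)
3. 363.636ms @ 1 + 363.636ms (1)

note 3 onset = 1b = 363.636ms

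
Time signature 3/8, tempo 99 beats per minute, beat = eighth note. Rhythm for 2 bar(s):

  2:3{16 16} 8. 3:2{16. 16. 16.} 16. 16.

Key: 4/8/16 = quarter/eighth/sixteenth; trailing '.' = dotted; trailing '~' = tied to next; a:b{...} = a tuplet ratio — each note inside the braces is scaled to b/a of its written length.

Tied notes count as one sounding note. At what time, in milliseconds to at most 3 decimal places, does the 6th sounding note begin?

note 6 onset = 4b = 2424.242ms

1. 0.0ms @ 0 + 454.545ms (3/4)
2. 454.545ms @ 3/4 + 454.545ms (3/4)
3. 909.091ms @ 3/2 + 909.091ms (3/2)
4. 1818.182ms @ 3 + 303.03ms (1/2)
5. 2121.212ms @ 7/2 + 303.03ms (1/2)
6. 2424.242ms @ 4 + 303.03ms (1/2)
7. 2727.273ms @ 9/2 + 454.545ms (3/4)
8. 3181.818ms @ 21/4 + 454.545ms (3/4)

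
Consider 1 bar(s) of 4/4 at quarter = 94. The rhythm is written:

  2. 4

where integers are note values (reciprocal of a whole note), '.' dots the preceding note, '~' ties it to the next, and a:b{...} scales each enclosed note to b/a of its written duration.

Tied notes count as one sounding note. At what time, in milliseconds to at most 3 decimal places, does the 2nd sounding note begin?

note 2 onset = 3b = 1914.894ms

1. 0.0ms @ 0 + 1914.894ms (3)
2. 1914.894ms @ 3 + 638.298ms (1)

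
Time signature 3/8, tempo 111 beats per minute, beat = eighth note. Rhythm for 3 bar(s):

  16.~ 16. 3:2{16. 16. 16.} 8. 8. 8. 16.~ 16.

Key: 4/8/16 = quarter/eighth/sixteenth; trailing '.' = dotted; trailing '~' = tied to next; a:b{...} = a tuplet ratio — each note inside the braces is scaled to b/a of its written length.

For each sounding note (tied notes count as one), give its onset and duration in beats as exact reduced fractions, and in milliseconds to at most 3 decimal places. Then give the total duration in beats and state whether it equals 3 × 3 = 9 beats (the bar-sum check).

1) 0.0ms=0b +810.811ms=3/2b
2) 810.811ms=3/2b +270.27ms=1/2b
3) 1081.081ms=2b +270.27ms=1/2b
4) 1351.351ms=5/2b +270.27ms=1/2b
5) 1621.622ms=3b +810.811ms=3/2b
6) 2432.432ms=9/2b +810.811ms=3/2b
7) 3243.243ms=6b +810.811ms=3/2b
8) 4054.054ms=15/2b +810.811ms=3/2b
Σ=9b of 9 (111bpm 3/8) — PASS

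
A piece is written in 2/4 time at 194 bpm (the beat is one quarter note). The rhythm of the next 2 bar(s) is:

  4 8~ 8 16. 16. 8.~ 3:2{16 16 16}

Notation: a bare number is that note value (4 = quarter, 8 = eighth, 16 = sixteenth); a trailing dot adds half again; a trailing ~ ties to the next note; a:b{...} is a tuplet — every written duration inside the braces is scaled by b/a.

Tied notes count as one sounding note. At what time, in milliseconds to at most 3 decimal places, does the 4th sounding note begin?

note 4 onset = 19/8b = 734.536ms

1. 0.0ms @ 0 + 309.278ms (1)
2. 309.278ms @ 1 + 309.278ms (1)
3. 618.557ms @ 2 + 115.979ms (3/8)
4. 734.536ms @ 19/8 + 115.979ms (3/8)
5. 850.515ms @ 11/4 + 283.505ms (11/12)
6. 1134.021ms @ 11/3 + 51.546ms (1/6)
7. 1185.567ms @ 23/6 + 51.546ms (1/6)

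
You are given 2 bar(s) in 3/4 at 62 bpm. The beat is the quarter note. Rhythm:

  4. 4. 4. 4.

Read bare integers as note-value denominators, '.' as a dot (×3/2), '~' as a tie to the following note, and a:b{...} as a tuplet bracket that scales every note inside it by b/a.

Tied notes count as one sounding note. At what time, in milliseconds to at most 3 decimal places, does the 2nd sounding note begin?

note 2 onset = 3/2b = 1451.613ms

1. 0.0ms @ 0 + 1451.613ms (3/2)
2. 1451.613ms @ 3/2 + 1451.613ms (3/2)
3. 2903.226ms @ 3 + 1451.613ms (3/2)
4. 4354.839ms @ 9/2 + 1451.613ms (3/2)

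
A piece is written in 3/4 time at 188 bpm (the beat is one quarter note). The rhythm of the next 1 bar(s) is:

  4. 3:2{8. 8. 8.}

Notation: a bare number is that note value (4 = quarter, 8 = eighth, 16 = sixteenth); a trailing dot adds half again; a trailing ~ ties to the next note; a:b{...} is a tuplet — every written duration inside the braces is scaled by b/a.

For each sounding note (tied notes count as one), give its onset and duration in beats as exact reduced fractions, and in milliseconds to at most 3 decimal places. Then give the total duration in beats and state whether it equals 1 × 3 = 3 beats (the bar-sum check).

1) 0.0ms=0b +478.723ms=3/2b
2) 478.723ms=3/2b +159.574ms=1/2b
3) 638.298ms=2b +159.574ms=1/2b
4) 797.872ms=5/2b +159.574ms=1/2b
Σ=3b of 3 (188bpm 3/4) — PASS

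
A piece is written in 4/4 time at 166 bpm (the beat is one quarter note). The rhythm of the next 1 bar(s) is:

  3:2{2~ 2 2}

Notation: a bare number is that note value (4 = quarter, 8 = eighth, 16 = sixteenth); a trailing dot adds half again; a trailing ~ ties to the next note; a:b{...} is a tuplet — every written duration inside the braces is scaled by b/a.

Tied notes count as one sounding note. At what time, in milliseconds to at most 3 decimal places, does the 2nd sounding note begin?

note 2 onset = 8/3b = 963.855ms

1. 0.0ms @ 0 + 963.855ms (8/3)
2. 963.855ms @ 8/3 + 481.928ms (4/3)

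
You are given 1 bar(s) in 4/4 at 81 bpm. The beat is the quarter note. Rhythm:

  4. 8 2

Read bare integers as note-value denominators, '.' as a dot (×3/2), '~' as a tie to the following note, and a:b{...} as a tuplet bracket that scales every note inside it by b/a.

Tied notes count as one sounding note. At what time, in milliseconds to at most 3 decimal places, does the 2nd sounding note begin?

1. 0.0ms @ 0 + 1111.111ms (3/2)
2. 1111.111ms @ 3/2 + 370.37ms (1/2)
3. 1481.481ms @ 2 + 1481.481ms (2)

note 2 onset = 3/2b = 1111.111ms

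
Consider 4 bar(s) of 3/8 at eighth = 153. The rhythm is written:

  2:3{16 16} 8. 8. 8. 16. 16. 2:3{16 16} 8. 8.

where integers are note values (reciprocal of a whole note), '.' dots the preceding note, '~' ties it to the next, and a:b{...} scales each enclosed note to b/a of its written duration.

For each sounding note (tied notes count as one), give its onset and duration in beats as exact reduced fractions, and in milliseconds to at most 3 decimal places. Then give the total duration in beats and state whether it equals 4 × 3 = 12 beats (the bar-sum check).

1) 0.0ms=0b +294.118ms=3/4b
2) 294.118ms=3/4b +294.118ms=3/4b
3) 588.235ms=3/2b +588.235ms=3/2b
4) 1176.471ms=3b +588.235ms=3/2b
5) 1764.706ms=9/2b +588.235ms=3/2b
6) 2352.941ms=6b +294.118ms=3/4b
7) 2647.059ms=27/4b +294.118ms=3/4b
8) 2941.176ms=15/2b +294.118ms=3/4b
9) 3235.294ms=33/4b +294.118ms=3/4b
10) 3529.412ms=9b +588.235ms=3/2b
11) 4117.647ms=21/2b +588.235ms=3/2b
Σ=12b of 12 (153bpm 3/8) — PASS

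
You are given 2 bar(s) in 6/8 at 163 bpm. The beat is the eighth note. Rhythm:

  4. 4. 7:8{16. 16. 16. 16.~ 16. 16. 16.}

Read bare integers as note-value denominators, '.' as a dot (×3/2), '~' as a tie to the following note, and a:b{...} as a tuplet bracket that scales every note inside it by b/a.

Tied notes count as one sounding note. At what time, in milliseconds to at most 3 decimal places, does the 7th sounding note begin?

1. 0.0ms @ 0 + 1104.294ms (3)
2. 1104.294ms @ 3 + 1104.294ms (3)
3. 2208.589ms @ 6 + 315.513ms (6/7)
4. 2524.102ms @ 48/7 + 315.513ms (6/7)
5. 2839.614ms @ 54/7 + 315.513ms (6/7)
6. 3155.127ms @ 60/7 + 631.025ms (12/7)
7. 3786.152ms @ 72/7 + 315.513ms (6/7)
8. 4101.665ms @ 78/7 + 315.513ms (6/7)

note 7 onset = 72/7b = 3786.152ms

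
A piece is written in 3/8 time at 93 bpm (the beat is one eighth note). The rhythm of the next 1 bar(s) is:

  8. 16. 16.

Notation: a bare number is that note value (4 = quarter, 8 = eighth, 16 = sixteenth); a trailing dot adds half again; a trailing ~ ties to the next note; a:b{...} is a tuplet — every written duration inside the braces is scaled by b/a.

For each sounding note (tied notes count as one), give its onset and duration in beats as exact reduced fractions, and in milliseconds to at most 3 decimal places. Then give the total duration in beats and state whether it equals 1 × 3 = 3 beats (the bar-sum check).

1) 0.0ms=0b +967.742ms=3/2b
2) 967.742ms=3/2b +483.871ms=3/4b
3) 1451.613ms=9/4b +483.871ms=3/4b
Σ=3b of 3 (93bpm 3/8) — PASS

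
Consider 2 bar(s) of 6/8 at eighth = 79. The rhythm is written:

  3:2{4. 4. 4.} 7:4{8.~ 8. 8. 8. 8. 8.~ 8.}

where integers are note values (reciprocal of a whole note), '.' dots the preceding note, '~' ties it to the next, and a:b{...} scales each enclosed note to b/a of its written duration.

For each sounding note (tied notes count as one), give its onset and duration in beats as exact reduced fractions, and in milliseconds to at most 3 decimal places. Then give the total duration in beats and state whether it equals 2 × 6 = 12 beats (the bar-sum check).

1) 0.0ms=0b +1518.987ms=2b
2) 1518.987ms=2b +1518.987ms=2b
3) 3037.975ms=4b +1518.987ms=2b
4) 4556.962ms=6b +1301.989ms=12/7b
5) 5858.951ms=54/7b +650.995ms=6/7b
6) 6509.946ms=60/7b +650.995ms=6/7b
7) 7160.94ms=66/7b +650.995ms=6/7b
8) 7811.935ms=72/7b +1301.989ms=12/7b
Σ=12b of 12 (79bpm 6/8) — PASS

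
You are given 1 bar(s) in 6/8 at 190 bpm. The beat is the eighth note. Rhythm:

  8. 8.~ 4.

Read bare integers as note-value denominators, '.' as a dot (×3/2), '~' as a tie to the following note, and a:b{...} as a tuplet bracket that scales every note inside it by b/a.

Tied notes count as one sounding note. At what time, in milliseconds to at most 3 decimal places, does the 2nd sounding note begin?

1. 0.0ms @ 0 + 473.684ms (3/2)
2. 473.684ms @ 3/2 + 1421.053ms (9/2)

note 2 onset = 3/2b = 473.684ms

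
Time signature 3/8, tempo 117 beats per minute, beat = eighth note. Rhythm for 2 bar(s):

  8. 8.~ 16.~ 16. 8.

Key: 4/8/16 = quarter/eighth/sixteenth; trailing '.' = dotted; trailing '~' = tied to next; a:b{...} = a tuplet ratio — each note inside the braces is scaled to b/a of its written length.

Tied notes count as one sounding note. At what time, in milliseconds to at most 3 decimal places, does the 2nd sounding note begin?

note 2 onset = 3/2b = 769.231ms

1. 0.0ms @ 0 + 769.231ms (3/2)
2. 769.231ms @ 3/2 + 1538.462ms (3)
3. 2307.692ms @ 9/2 + 769.231ms (3/2)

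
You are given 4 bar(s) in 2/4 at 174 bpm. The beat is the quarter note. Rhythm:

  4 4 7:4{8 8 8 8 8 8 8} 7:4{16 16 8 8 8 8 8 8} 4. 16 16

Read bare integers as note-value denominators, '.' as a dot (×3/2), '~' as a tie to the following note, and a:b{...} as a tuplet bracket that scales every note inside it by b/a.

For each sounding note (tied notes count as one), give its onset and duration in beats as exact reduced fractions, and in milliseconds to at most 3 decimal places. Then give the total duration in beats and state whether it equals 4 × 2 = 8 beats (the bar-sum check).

1) 0.0ms=0b +344.828ms=1b
2) 344.828ms=1b +344.828ms=1b
3) 689.655ms=2b +98.522ms=2/7b
4) 788.177ms=16/7b +98.522ms=2/7b
5) 886.7ms=18/7b +98.522ms=2/7b
6) 985.222ms=20/7b +98.522ms=2/7b
7) 1083.744ms=22/7b +98.522ms=2/7b
8) 1182.266ms=24/7b +98.522ms=2/7b
9) 1280.788ms=26/7b +98.522ms=2/7b
10) 1379.31ms=4b +49.261ms=1/7b
11) 1428.571ms=29/7b +49.261ms=1/7b
12) 1477.833ms=30/7b +98.522ms=2/7b
13) 1576.355ms=32/7b +98.522ms=2/7b
14) 1674.877ms=34/7b +98.522ms=2/7b
15) 1773.399ms=36/7b +98.522ms=2/7b
16) 1871.921ms=38/7b +98.522ms=2/7b
17) 1970.443ms=40/7b +98.522ms=2/7b
18) 2068.966ms=6b +517.241ms=3/2b
19) 2586.207ms=15/2b +86.207ms=1/4b
20) 2672.414ms=31/4b +86.207ms=1/4b
Σ=8b of 8 (174bpm 2/4) — PASS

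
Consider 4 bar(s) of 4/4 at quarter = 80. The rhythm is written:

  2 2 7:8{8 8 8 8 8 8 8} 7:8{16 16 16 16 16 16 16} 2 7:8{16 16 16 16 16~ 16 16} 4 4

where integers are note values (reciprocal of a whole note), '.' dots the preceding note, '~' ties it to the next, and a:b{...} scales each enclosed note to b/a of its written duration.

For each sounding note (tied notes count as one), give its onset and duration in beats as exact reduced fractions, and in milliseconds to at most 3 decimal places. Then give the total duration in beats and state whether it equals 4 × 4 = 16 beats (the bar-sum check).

1) 0.0ms=0b +1500.0ms=2b
2) 1500.0ms=2b +1500.0ms=2b
3) 3000.0ms=4b +428.571ms=4/7b
4) 3428.571ms=32/7b +428.571ms=4/7b
5) 3857.143ms=36/7b +428.571ms=4/7b
6) 4285.714ms=40/7b +428.571ms=4/7b
7) 4714.286ms=44/7b +428.571ms=4/7b
8) 5142.857ms=48/7b +428.571ms=4/7b
9) 5571.429ms=52/7b +428.571ms=4/7b
10) 6000.0ms=8b +214.286ms=2/7b
11) 6214.286ms=58/7b +214.286ms=2/7b
12) 6428.571ms=60/7b +214.286ms=2/7b
13) 6642.857ms=62/7b +214.286ms=2/7b
14) 6857.143ms=64/7b +214.286ms=2/7b
15) 7071.429ms=66/7b +214.286ms=2/7b
16) 7285.714ms=68/7b +214.286ms=2/7b
17) 7500.0ms=10b +1500.0ms=2b
18) 9000.0ms=12b +214.286ms=2/7b
19) 9214.286ms=86/7b +214.286ms=2/7b
20) 9428.571ms=88/7b +214.286ms=2/7b
21) 9642.857ms=90/7b +214.286ms=2/7b
22) 9857.143ms=92/7b +428.571ms=4/7b
23) 10285.714ms=96/7b +214.286ms=2/7b
24) 10500.0ms=14b +750.0ms=1b
25) 11250.0ms=15b +750.0ms=1b
Σ=16b of 16 (80bpm 4/4) — PASS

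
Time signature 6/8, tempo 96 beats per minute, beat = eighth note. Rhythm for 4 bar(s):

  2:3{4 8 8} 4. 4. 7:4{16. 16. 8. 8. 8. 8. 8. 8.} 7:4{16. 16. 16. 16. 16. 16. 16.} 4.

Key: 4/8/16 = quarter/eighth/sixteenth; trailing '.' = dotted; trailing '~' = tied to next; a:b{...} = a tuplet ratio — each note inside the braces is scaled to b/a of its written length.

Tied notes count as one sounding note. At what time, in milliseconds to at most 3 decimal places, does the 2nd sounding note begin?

1. 0.0ms @ 0 + 1875.0ms (3)
2. 1875.0ms @ 3 + 937.5ms (3/2)
3. 2812.5ms @ 9/2 + 937.5ms (3/2)
4. 3750.0ms @ 6 + 1875.0ms (3)
5. 5625.0ms @ 9 + 1875.0ms (3)
6. 7500.0ms @ 12 + 267.857ms (3/7)
7. 7767.857ms @ 87/7 + 267.857ms (3/7)
8. 8035.714ms @ 90/7 + 535.714ms (6/7)
9. 8571.429ms @ 96/7 + 535.714ms (6/7)
10. 9107.143ms @ 102/7 + 535.714ms (6/7)
11. 9642.857ms @ 108/7 + 535.714ms (6/7)
12. 10178.571ms @ 114/7 + 535.714ms (6/7)
13. 10714.286ms @ 120/7 + 535.714ms (6/7)
14. 11250.0ms @ 18 + 267.857ms (3/7)
15. 11517.857ms @ 129/7 + 267.857ms (3/7)
16. 11785.714ms @ 132/7 + 267.857ms (3/7)
17. 12053.571ms @ 135/7 + 267.857ms (3/7)
18. 12321.429ms @ 138/7 + 267.857ms (3/7)
19. 12589.286ms @ 141/7 + 267.857ms (3/7)
20. 12857.143ms @ 144/7 + 267.857ms (3/7)
21. 13125.0ms @ 21 + 1875.0ms (3)

note 2 onset = 3b = 1875.0ms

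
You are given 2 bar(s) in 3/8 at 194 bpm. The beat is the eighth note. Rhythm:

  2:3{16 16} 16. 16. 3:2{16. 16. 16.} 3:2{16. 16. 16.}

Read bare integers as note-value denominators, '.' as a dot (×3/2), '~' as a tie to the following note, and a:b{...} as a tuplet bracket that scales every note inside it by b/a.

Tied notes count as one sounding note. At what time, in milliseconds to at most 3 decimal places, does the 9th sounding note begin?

1. 0.0ms @ 0 + 231.959ms (3/4)
2. 231.959ms @ 3/4 + 231.959ms (3/4)
3. 463.918ms @ 3/2 + 231.959ms (3/4)
4. 695.876ms @ 9/4 + 231.959ms (3/4)
5. 927.835ms @ 3 + 154.639ms (1/2)
6. 1082.474ms @ 7/2 + 154.639ms (1/2)
7. 1237.113ms @ 4 + 154.639ms (1/2)
8. 1391.753ms @ 9/2 + 154.639ms (1/2)
9. 1546.392ms @ 5 + 154.639ms (1/2)
10. 1701.031ms @ 11/2 + 154.639ms (1/2)

note 9 onset = 5b = 1546.392ms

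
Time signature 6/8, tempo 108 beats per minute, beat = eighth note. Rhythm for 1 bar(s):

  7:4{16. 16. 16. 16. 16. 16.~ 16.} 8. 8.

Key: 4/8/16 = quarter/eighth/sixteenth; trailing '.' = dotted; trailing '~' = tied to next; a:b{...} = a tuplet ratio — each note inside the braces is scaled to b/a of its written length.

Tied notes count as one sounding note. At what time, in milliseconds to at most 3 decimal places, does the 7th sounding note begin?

1. 0.0ms @ 0 + 238.095ms (3/7)
2. 238.095ms @ 3/7 + 238.095ms (3/7)
3. 476.19ms @ 6/7 + 238.095ms (3/7)
4. 714.286ms @ 9/7 + 238.095ms (3/7)
5. 952.381ms @ 12/7 + 238.095ms (3/7)
6. 1190.476ms @ 15/7 + 476.19ms (6/7)
7. 1666.667ms @ 3 + 833.333ms (3/2)
8. 2500.0ms @ 9/2 + 833.333ms (3/2)

note 7 onset = 3b = 1666.667ms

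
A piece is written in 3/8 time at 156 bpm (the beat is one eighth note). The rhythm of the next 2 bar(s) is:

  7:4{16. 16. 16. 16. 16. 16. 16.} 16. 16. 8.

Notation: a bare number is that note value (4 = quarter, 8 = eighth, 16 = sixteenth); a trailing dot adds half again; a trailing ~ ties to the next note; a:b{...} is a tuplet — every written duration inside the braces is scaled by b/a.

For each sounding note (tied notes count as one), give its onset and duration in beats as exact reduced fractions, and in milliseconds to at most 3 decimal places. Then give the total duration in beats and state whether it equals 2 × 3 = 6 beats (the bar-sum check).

1) 0.0ms=0b +164.835ms=3/7b
2) 164.835ms=3/7b +164.835ms=3/7b
3) 329.67ms=6/7b +164.835ms=3/7b
4) 494.505ms=9/7b +164.835ms=3/7b
5) 659.341ms=12/7b +164.835ms=3/7b
6) 824.176ms=15/7b +164.835ms=3/7b
7) 989.011ms=18/7b +164.835ms=3/7b
8) 1153.846ms=3b +288.462ms=3/4b
9) 1442.308ms=15/4b +288.462ms=3/4b
10) 1730.769ms=9/2b +576.923ms=3/2b
Σ=6b of 6 (156bpm 3/8) — PASS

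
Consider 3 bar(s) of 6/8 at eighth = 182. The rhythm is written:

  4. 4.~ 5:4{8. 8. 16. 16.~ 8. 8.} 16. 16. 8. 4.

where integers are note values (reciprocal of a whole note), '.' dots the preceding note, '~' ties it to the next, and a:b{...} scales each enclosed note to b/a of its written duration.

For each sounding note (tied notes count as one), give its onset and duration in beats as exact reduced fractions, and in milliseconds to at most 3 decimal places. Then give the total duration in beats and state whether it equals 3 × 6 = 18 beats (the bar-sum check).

1) 0.0ms=0b +989.011ms=3b
2) 989.011ms=3b +1384.615ms=21/5b
3) 2373.626ms=36/5b +395.604ms=6/5b
4) 2769.231ms=42/5b +197.802ms=3/5b
5) 2967.033ms=9b +593.407ms=9/5b
6) 3560.44ms=54/5b +395.604ms=6/5b
7) 3956.044ms=12b +247.253ms=3/4b
8) 4203.297ms=51/4b +247.253ms=3/4b
9) 4450.549ms=27/2b +494.505ms=3/2b
10) 4945.055ms=15b +989.011ms=3b
Σ=18b of 18 (182bpm 6/8) — PASS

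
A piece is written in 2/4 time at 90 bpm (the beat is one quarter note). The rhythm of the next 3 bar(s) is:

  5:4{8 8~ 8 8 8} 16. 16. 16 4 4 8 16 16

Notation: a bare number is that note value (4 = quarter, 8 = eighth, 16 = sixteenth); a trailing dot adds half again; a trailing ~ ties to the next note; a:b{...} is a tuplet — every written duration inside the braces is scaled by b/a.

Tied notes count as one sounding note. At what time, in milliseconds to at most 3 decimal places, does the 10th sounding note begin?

note 10 onset = 5b = 3333.333ms

1. 0.0ms @ 0 + 266.667ms (2/5)
2. 266.667ms @ 2/5 + 533.333ms (4/5)
3. 800.0ms @ 6/5 + 266.667ms (2/5)
4. 1066.667ms @ 8/5 + 266.667ms (2/5)
5. 1333.333ms @ 2 + 250.0ms (3/8)
6. 1583.333ms @ 19/8 + 250.0ms (3/8)
7. 1833.333ms @ 11/4 + 166.667ms (1/4)
8. 2000.0ms @ 3 + 666.667ms (1)
9. 2666.667ms @ 4 + 666.667ms (1)
10. 3333.333ms @ 5 + 333.333ms (1/2)
11. 3666.667ms @ 11/2 + 166.667ms (1/4)
12. 3833.333ms @ 23/4 + 166.667ms (1/4)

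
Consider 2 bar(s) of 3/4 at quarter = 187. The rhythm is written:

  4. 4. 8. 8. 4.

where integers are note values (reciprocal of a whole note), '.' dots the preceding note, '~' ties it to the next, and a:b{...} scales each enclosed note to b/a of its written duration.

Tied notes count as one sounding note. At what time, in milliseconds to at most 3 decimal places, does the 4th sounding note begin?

1. 0.0ms @ 0 + 481.283ms (3/2)
2. 481.283ms @ 3/2 + 481.283ms (3/2)
3. 962.567ms @ 3 + 240.642ms (3/4)
4. 1203.209ms @ 15/4 + 240.642ms (3/4)
5. 1443.85ms @ 9/2 + 481.283ms (3/2)

note 4 onset = 15/4b = 1203.209ms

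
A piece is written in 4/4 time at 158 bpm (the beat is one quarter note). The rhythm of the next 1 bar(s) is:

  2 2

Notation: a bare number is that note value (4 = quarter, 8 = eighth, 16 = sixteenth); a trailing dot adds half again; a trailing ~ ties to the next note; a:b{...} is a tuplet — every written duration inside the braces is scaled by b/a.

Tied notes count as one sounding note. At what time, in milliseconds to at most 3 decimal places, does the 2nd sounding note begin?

note 2 onset = 2b = 759.494ms

1. 0.0ms @ 0 + 759.494ms (2)
2. 759.494ms @ 2 + 759.494ms (2)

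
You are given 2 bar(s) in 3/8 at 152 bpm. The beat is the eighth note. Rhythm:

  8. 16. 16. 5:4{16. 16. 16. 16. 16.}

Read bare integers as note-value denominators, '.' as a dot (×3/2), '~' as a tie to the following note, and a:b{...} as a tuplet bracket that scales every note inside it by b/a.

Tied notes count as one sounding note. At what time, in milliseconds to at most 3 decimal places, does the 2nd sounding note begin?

note 2 onset = 3/2b = 592.105ms

1. 0.0ms @ 0 + 592.105ms (3/2)
2. 592.105ms @ 3/2 + 296.053ms (3/4)
3. 888.158ms @ 9/4 + 296.053ms (3/4)
4. 1184.211ms @ 3 + 236.842ms (3/5)
5. 1421.053ms @ 18/5 + 236.842ms (3/5)
6. 1657.895ms @ 21/5 + 236.842ms (3/5)
7. 1894.737ms @ 24/5 + 236.842ms (3/5)
8. 2131.579ms @ 27/5 + 236.842ms (3/5)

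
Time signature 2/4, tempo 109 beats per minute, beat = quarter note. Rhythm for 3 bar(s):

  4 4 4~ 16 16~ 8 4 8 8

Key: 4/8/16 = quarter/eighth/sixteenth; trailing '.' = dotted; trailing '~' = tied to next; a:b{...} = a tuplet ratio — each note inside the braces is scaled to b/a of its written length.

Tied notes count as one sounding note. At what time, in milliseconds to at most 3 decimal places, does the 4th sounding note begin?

note 4 onset = 13/4b = 1788.991ms

1. 0.0ms @ 0 + 550.459ms (1)
2. 550.459ms @ 1 + 550.459ms (1)
3. 1100.917ms @ 2 + 688.073ms (5/4)
4. 1788.991ms @ 13/4 + 412.844ms (3/4)
5. 2201.835ms @ 4 + 550.459ms (1)
6. 2752.294ms @ 5 + 275.229ms (1/2)
7. 3027.523ms @ 11/2 + 275.229ms (1/2)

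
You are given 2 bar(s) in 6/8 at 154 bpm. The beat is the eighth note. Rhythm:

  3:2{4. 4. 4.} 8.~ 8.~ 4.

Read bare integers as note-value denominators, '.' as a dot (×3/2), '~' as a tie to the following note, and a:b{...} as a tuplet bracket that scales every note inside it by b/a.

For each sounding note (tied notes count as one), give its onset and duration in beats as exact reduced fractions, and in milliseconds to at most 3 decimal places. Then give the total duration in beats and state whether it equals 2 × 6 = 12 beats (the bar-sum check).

1) 0.0ms=0b +779.221ms=2b
2) 779.221ms=2b +779.221ms=2b
3) 1558.442ms=4b +779.221ms=2b
4) 2337.662ms=6b +2337.662ms=6b
Σ=12b of 12 (154bpm 6/8) — PASS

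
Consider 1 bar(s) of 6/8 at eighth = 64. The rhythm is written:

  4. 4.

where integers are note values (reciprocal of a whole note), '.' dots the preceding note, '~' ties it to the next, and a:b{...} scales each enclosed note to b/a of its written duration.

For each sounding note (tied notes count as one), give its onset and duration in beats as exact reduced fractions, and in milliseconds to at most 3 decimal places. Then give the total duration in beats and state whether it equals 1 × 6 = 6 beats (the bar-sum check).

1) 0.0ms=0b +2812.5ms=3b
2) 2812.5ms=3b +2812.5ms=3b
Σ=6b of 6 (64bpm 6/8) — PASS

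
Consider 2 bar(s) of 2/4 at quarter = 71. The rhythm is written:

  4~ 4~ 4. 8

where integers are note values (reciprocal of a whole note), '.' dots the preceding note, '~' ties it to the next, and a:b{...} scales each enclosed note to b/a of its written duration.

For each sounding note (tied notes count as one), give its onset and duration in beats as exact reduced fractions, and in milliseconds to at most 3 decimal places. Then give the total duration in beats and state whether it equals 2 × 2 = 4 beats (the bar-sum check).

1) 0.0ms=0b +2957.746ms=7/2b
2) 2957.746ms=7/2b +422.535ms=1/2b
Σ=4b of 4 (71bpm 2/4) — PASS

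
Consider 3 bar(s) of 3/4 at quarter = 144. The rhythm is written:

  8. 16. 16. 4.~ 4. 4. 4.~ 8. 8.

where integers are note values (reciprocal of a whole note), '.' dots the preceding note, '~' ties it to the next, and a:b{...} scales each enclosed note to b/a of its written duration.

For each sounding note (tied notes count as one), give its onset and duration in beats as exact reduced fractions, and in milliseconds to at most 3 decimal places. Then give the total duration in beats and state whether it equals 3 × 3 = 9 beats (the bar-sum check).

1) 0.0ms=0b +312.5ms=3/4b
2) 312.5ms=3/4b +156.25ms=3/8b
3) 468.75ms=9/8b +156.25ms=3/8b
4) 625.0ms=3/2b +1250.0ms=3b
5) 1875.0ms=9/2b +625.0ms=3/2b
6) 2500.0ms=6b +937.5ms=9/4b
7) 3437.5ms=33/4b +312.5ms=3/4b
Σ=9b of 9 (144bpm 3/4) — PASS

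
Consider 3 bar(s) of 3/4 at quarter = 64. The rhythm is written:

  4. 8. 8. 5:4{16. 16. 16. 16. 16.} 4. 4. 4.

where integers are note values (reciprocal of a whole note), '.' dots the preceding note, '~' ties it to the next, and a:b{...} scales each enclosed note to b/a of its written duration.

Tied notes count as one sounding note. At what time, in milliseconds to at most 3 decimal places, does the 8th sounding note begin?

note 8 onset = 21/5b = 3937.5ms

1. 0.0ms @ 0 + 1406.25ms (3/2)
2. 1406.25ms @ 3/2 + 703.125ms (3/4)
3. 2109.375ms @ 9/4 + 703.125ms (3/4)
4. 2812.5ms @ 3 + 281.25ms (3/10)
5. 3093.75ms @ 33/10 + 281.25ms (3/10)
6. 3375.0ms @ 18/5 + 281.25ms (3/10)
7. 3656.25ms @ 39/10 + 281.25ms (3/10)
8. 3937.5ms @ 21/5 + 281.25ms (3/10)
9. 4218.75ms @ 9/2 + 1406.25ms (3/2)
10. 5625.0ms @ 6 + 1406.25ms (3/2)
11. 7031.25ms @ 15/2 + 1406.25ms (3/2)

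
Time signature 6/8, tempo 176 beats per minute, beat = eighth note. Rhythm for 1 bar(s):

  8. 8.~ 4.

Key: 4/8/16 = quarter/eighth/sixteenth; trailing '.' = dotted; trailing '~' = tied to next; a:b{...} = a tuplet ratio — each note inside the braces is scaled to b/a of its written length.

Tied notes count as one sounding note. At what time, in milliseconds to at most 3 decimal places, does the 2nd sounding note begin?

1. 0.0ms @ 0 + 511.364ms (3/2)
2. 511.364ms @ 3/2 + 1534.091ms (9/2)

note 2 onset = 3/2b = 511.364ms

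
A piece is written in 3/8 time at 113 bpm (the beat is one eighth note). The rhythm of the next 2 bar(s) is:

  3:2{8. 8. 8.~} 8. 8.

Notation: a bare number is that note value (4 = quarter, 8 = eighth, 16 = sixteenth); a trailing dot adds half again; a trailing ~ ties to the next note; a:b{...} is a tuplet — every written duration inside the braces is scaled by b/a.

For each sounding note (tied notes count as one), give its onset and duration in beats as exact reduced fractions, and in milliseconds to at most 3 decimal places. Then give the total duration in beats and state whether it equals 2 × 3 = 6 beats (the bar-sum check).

1) 0.0ms=0b +530.973ms=1b
2) 530.973ms=1b +530.973ms=1b
3) 1061.947ms=2b +1327.434ms=5/2b
4) 2389.381ms=9/2b +796.46ms=3/2b
Σ=6b of 6 (113bpm 3/8) — PASS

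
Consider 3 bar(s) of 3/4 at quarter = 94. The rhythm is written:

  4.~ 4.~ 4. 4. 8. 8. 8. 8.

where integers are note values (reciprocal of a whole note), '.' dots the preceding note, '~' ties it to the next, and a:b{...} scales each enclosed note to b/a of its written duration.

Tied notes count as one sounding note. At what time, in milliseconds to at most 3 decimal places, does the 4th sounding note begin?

1. 0.0ms @ 0 + 2872.34ms (9/2)
2. 2872.34ms @ 9/2 + 957.447ms (3/2)
3. 3829.787ms @ 6 + 478.723ms (3/4)
4. 4308.511ms @ 27/4 + 478.723ms (3/4)
5. 4787.234ms @ 15/2 + 478.723ms (3/4)
6. 5265.957ms @ 33/4 + 478.723ms (3/4)

note 4 onset = 27/4b = 4308.511ms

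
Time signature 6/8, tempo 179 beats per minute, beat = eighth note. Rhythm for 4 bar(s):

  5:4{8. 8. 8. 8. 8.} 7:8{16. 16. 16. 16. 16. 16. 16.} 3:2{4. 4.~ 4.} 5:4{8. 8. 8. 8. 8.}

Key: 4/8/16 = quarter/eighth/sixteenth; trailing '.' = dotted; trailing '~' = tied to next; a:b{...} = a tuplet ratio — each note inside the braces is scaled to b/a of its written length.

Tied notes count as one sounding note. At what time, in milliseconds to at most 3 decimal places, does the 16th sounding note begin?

note 16 onset = 96/5b = 6435.754ms

1. 0.0ms @ 0 + 402.235ms (6/5)
2. 402.235ms @ 6/5 + 402.235ms (6/5)
3. 804.469ms @ 12/5 + 402.235ms (6/5)
4. 1206.704ms @ 18/5 + 402.235ms (6/5)
5. 1608.939ms @ 24/5 + 402.235ms (6/5)
6. 2011.173ms @ 6 + 287.31ms (6/7)
7. 2298.484ms @ 48/7 + 287.31ms (6/7)
8. 2585.794ms @ 54/7 + 287.31ms (6/7)
9. 2873.105ms @ 60/7 + 287.31ms (6/7)
10. 3160.415ms @ 66/7 + 287.31ms (6/7)
11. 3447.725ms @ 72/7 + 287.31ms (6/7)
12. 3735.036ms @ 78/7 + 287.31ms (6/7)
13. 4022.346ms @ 12 + 670.391ms (2)
14. 4692.737ms @ 14 + 1340.782ms (4)
15. 6033.52ms @ 18 + 402.235ms (6/5)
16. 6435.754ms @ 96/5 + 402.235ms (6/5)
17. 6837.989ms @ 102/5 + 402.235ms (6/5)
18. 7240.223ms @ 108/5 + 402.235ms (6/5)
19. 7642.458ms @ 114/5 + 402.235ms (6/5)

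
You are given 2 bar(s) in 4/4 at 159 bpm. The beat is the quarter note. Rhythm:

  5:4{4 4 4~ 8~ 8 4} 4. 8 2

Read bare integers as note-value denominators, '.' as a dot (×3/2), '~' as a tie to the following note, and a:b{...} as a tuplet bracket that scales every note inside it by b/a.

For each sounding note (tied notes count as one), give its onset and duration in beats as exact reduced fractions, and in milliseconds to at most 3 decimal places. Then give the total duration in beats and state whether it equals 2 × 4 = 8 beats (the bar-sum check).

1) 0.0ms=0b +301.887ms=4/5b
2) 301.887ms=4/5b +301.887ms=4/5b
3) 603.774ms=8/5b +603.774ms=8/5b
4) 1207.547ms=16/5b +301.887ms=4/5b
5) 1509.434ms=4b +566.038ms=3/2b
6) 2075.472ms=11/2b +188.679ms=1/2b
7) 2264.151ms=6b +754.717ms=2b
Σ=8b of 8 (159bpm 4/4) — PASS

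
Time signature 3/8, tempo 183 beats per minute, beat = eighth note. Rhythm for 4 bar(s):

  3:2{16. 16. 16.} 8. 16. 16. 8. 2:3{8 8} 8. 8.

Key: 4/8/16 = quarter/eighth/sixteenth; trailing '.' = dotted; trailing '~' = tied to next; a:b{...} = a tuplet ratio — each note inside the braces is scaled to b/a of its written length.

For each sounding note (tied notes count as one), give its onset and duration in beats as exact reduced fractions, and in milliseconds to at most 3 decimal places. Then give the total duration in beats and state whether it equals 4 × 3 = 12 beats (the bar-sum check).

1) 0.0ms=0b +163.934ms=1/2b
2) 163.934ms=1/2b +163.934ms=1/2b
3) 327.869ms=1b +163.934ms=1/2b
4) 491.803ms=3/2b +491.803ms=3/2b
5) 983.607ms=3b +245.902ms=3/4b
6) 1229.508ms=15/4b +245.902ms=3/4b
7) 1475.41ms=9/2b +491.803ms=3/2b
8) 1967.213ms=6b +491.803ms=3/2b
9) 2459.016ms=15/2b +491.803ms=3/2b
10) 2950.82ms=9b +491.803ms=3/2b
11) 3442.623ms=21/2b +491.803ms=3/2b
Σ=12b of 12 (183bpm 3/8) — PASS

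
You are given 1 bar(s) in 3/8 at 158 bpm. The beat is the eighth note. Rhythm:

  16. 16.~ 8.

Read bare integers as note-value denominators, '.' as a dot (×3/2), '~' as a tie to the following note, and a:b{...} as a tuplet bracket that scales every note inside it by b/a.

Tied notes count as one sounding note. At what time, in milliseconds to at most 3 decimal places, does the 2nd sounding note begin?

note 2 onset = 3/4b = 284.81ms

1. 0.0ms @ 0 + 284.81ms (3/4)
2. 284.81ms @ 3/4 + 854.43ms (9/4)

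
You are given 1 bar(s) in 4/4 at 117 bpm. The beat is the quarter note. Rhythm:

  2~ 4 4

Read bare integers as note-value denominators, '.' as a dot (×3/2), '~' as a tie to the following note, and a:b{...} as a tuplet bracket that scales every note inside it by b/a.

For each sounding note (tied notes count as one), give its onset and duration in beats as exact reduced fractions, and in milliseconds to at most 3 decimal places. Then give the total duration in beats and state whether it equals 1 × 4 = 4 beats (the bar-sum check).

1) 0.0ms=0b +1538.462ms=3b
2) 1538.462ms=3b +512.821ms=1b
Σ=4b of 4 (117bpm 4/4) — PASS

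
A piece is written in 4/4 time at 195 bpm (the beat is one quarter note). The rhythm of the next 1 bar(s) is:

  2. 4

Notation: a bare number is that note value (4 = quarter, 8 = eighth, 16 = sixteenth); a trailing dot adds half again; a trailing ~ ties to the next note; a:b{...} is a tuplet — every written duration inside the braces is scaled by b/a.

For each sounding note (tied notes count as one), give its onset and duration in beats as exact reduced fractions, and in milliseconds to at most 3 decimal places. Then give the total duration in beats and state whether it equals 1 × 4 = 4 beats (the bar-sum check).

1) 0.0ms=0b +923.077ms=3b
2) 923.077ms=3b +307.692ms=1b
Σ=4b of 4 (195bpm 4/4) — PASS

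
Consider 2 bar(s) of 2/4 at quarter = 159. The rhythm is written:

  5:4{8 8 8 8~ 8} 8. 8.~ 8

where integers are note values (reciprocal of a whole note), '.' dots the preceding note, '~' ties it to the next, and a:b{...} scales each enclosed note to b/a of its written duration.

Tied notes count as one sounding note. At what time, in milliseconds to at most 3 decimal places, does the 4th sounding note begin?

note 4 onset = 6/5b = 452.83ms

1. 0.0ms @ 0 + 150.943ms (2/5)
2. 150.943ms @ 2/5 + 150.943ms (2/5)
3. 301.887ms @ 4/5 + 150.943ms (2/5)
4. 452.83ms @ 6/5 + 301.887ms (4/5)
5. 754.717ms @ 2 + 283.019ms (3/4)
6. 1037.736ms @ 11/4 + 471.698ms (5/4)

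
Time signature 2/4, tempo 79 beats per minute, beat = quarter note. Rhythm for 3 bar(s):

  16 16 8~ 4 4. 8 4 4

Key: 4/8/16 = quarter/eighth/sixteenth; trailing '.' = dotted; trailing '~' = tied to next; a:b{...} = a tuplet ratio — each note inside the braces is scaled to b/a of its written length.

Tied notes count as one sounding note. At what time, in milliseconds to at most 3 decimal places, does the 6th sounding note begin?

1. 0.0ms @ 0 + 189.873ms (1/4)
2. 189.873ms @ 1/4 + 189.873ms (1/4)
3. 379.747ms @ 1/2 + 1139.241ms (3/2)
4. 1518.987ms @ 2 + 1139.241ms (3/2)
5. 2658.228ms @ 7/2 + 379.747ms (1/2)
6. 3037.975ms @ 4 + 759.494ms (1)
7. 3797.468ms @ 5 + 759.494ms (1)

note 6 onset = 4b = 3037.975ms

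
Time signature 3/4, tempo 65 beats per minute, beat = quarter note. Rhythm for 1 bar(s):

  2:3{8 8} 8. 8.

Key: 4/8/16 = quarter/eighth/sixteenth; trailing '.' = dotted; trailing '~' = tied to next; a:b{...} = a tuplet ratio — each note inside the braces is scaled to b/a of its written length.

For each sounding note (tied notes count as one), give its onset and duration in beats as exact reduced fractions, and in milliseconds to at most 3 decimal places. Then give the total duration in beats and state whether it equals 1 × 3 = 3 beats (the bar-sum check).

1) 0.0ms=0b +692.308ms=3/4b
2) 692.308ms=3/4b +692.308ms=3/4b
3) 1384.615ms=3/2b +692.308ms=3/4b
4) 2076.923ms=9/4b +692.308ms=3/4b
Σ=3b of 3 (65bpm 3/4) — PASS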